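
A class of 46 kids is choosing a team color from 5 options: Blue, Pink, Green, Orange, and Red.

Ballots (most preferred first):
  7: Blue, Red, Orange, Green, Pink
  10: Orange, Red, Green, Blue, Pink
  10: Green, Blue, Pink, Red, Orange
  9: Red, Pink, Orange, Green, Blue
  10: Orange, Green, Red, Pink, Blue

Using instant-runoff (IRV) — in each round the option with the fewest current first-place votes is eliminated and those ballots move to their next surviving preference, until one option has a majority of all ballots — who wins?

Red

Round 1: Blue 7, Pink 0, Green 10, Orange 20, Red 9. Pink eliminated.
Round 2: Blue 7, Green 10, Orange 20, Red 9. Blue eliminated.
Round 3: Green 10, Orange 20, Red 16. Green eliminated.
Round 4: Orange 20, Red 26. Red has a majority (≥24).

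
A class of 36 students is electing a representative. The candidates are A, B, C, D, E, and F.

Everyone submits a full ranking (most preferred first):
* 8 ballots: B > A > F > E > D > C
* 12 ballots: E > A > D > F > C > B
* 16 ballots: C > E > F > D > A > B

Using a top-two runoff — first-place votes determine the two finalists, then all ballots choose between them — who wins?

Round 1 first-place votes: A 0, B 8, C 16, D 0, E 12, F 0. C and E advance.
Runoff: C is ranked above E on 16 ballots, E above C on 20.

E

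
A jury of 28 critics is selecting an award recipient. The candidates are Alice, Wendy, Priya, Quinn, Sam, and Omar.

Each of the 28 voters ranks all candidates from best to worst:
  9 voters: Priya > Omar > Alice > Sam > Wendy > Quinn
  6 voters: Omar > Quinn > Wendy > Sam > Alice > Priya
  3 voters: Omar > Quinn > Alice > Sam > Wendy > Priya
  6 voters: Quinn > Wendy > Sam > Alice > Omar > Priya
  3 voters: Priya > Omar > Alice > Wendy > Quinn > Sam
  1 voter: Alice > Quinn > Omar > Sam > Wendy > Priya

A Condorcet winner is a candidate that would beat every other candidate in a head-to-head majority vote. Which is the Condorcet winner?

Omar

Omar vs Alice: 21–7
Omar vs Wendy: 22–6
Omar vs Priya: 16–12
Omar vs Quinn: 21–7
Omar vs Sam: 22–6
Omar beats every other candidate.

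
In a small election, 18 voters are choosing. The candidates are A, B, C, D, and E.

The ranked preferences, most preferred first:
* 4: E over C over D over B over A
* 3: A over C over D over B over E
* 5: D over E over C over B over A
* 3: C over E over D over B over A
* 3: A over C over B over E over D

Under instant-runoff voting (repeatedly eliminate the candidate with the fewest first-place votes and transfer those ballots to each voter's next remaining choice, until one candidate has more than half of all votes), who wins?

Round 1: A 6, B 0, C 3, D 5, E 4. B eliminated.
Round 2: A 6, C 3, D 5, E 4. C eliminated.
Round 3: A 6, D 5, E 7. D eliminated.
Round 4: A 6, E 12. E has a majority (≥10).

E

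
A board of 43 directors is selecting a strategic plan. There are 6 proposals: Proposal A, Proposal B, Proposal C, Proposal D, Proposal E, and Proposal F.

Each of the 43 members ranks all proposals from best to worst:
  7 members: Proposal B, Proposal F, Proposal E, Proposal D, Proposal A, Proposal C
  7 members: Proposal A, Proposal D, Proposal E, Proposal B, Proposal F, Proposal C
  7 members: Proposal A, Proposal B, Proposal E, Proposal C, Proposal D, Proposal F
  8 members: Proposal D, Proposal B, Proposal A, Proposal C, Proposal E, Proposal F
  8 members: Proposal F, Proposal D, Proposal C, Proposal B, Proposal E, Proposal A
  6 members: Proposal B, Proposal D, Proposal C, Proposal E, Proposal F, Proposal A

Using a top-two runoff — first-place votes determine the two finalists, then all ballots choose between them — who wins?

Round 1 first-place votes: Proposal A 14, Proposal B 13, Proposal C 0, Proposal D 8, Proposal E 0, Proposal F 8. Proposal A and Proposal B advance.
Runoff: Proposal A is ranked above Proposal B on 14 ballots, Proposal B above Proposal A on 29.

Proposal B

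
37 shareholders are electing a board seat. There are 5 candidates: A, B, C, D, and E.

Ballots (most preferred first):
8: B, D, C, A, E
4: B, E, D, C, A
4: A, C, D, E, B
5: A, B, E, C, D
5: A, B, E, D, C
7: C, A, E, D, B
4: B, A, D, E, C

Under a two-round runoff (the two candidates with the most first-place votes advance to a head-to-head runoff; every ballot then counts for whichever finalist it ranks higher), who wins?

A

Round 1 first-place votes: A 14, B 16, C 7, D 0, E 0. B and A advance.
Runoff: B is ranked above A on 16 ballots, A above B on 21.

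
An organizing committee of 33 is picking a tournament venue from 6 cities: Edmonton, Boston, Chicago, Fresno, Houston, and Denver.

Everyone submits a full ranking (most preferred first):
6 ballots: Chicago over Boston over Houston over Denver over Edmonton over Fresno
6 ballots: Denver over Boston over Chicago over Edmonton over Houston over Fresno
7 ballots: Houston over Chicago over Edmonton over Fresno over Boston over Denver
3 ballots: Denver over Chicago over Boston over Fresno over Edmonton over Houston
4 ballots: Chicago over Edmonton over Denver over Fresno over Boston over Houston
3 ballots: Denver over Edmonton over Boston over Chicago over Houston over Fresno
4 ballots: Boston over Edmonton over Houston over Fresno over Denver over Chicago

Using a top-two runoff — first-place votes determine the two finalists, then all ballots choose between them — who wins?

Chicago

Round 1 first-place votes: Edmonton 0, Boston 4, Chicago 10, Fresno 0, Houston 7, Denver 12. Denver and Chicago advance.
Runoff: Denver is ranked above Chicago on 16 ballots, Chicago above Denver on 17.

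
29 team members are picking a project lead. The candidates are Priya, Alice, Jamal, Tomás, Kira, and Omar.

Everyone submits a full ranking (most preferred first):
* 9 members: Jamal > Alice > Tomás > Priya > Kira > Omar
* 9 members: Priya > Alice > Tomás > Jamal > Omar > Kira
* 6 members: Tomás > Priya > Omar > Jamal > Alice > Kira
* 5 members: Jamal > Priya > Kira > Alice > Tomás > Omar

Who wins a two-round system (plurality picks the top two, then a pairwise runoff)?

Round 1 first-place votes: Priya 9, Alice 0, Jamal 14, Tomás 6, Kira 0, Omar 0. Jamal and Priya advance.
Runoff: Jamal is ranked above Priya on 14 ballots, Priya above Jamal on 15.

Priya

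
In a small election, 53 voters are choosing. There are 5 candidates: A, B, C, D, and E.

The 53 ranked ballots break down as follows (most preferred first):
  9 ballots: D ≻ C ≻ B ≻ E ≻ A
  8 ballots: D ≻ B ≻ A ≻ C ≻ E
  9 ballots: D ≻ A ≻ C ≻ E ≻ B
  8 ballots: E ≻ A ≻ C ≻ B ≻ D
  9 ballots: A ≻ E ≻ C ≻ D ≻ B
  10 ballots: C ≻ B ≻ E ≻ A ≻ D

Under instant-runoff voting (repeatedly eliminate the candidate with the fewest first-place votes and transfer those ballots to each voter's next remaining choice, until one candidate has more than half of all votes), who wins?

Round 1: A 9, B 0, C 10, D 26, E 8. B eliminated.
Round 2: A 9, C 10, D 26, E 8. E eliminated.
Round 3: A 17, C 10, D 26. C eliminated.
Round 4: A 27, D 26. A has a majority (≥27).

A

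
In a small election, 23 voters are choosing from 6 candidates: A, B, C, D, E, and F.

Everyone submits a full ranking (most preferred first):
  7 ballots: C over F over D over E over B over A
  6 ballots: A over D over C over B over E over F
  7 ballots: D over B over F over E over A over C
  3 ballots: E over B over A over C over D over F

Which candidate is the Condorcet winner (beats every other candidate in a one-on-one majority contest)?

D vs A: 14–9
D vs B: 20–3
D vs C: 13–10
D vs E: 20–3
D vs F: 16–7
D beats every other candidate.

D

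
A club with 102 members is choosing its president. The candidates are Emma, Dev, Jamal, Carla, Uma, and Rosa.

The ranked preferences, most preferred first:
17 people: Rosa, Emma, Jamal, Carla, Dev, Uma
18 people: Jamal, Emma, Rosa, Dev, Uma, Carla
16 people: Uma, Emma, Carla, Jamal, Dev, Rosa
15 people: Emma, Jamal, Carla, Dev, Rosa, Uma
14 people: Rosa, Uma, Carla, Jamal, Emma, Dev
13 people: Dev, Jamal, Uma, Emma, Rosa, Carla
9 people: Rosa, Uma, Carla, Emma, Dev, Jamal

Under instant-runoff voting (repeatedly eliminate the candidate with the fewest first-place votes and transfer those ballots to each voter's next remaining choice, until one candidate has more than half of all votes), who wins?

Round 1: Emma 15, Dev 13, Jamal 18, Carla 0, Uma 16, Rosa 40. Carla eliminated.
Round 2: Emma 15, Dev 13, Jamal 18, Uma 16, Rosa 40. Dev eliminated.
Round 3: Emma 15, Jamal 31, Uma 16, Rosa 40. Emma eliminated.
Round 4: Jamal 46, Uma 16, Rosa 40. Uma eliminated.
Round 5: Jamal 62, Rosa 40. Jamal has a majority (≥52).

Jamal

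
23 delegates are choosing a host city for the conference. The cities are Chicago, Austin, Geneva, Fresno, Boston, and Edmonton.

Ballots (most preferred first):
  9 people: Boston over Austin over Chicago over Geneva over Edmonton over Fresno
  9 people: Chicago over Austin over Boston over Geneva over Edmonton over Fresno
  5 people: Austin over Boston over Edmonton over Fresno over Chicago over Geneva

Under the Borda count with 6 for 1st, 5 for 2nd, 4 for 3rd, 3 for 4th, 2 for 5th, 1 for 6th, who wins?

Chicago: 9×4 + 9×6 + 5×2 = 100
Austin: 9×5 + 9×5 + 5×6 = 120
Geneva: 9×3 + 9×3 + 5×1 = 59
Fresno: 9×1 + 9×1 + 5×3 = 33
Boston: 9×6 + 9×4 + 5×5 = 115
Edmonton: 9×2 + 9×2 + 5×4 = 56

Austin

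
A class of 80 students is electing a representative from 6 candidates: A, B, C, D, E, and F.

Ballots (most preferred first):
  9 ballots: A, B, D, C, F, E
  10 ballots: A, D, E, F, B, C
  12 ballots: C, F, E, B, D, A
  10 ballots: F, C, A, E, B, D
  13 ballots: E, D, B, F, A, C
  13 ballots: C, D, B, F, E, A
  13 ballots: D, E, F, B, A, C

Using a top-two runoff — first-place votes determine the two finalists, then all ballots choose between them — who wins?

Round 1 first-place votes: A 19, B 0, C 25, D 13, E 13, F 10. C and A advance.
Runoff: C is ranked above A on 35 ballots, A above C on 45.

A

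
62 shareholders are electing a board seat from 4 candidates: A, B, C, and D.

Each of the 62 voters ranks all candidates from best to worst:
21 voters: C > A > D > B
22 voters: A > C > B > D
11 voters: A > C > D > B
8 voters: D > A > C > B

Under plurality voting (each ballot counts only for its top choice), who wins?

A

First-place votes: A 33, B 0, C 21, D 8.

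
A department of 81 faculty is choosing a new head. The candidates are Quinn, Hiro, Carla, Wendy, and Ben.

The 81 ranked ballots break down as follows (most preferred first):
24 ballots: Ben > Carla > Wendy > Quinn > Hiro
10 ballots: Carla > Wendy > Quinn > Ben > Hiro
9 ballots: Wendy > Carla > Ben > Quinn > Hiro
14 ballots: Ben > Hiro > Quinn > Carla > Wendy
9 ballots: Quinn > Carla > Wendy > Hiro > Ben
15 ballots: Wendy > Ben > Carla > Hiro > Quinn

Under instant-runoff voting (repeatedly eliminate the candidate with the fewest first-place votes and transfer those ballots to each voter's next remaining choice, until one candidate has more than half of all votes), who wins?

Round 1: Quinn 9, Hiro 0, Carla 10, Wendy 24, Ben 38. Hiro eliminated.
Round 2: Quinn 9, Carla 10, Wendy 24, Ben 38. Quinn eliminated.
Round 3: Carla 19, Wendy 24, Ben 38. Carla eliminated.
Round 4: Wendy 43, Ben 38. Wendy has a majority (≥41).

Wendy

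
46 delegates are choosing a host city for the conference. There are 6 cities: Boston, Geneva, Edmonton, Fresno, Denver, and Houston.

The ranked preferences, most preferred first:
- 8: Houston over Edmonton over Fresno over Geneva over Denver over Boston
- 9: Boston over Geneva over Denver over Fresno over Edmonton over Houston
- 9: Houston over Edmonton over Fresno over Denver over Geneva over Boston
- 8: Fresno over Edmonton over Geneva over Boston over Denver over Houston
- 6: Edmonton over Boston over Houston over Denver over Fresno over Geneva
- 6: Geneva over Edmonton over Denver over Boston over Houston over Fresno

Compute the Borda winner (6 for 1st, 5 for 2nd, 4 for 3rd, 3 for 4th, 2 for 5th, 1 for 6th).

Boston: 8×1 + 9×6 + 9×1 + 8×3 + 6×5 + 6×3 = 143
Geneva: 8×3 + 9×5 + 9×2 + 8×4 + 6×1 + 6×6 = 161
Edmonton: 8×5 + 9×2 + 9×5 + 8×5 + 6×6 + 6×5 = 209
Fresno: 8×4 + 9×3 + 9×4 + 8×6 + 6×2 + 6×1 = 161
Denver: 8×2 + 9×4 + 9×3 + 8×2 + 6×3 + 6×4 = 137
Houston: 8×6 + 9×1 + 9×6 + 8×1 + 6×4 + 6×2 = 155

Edmonton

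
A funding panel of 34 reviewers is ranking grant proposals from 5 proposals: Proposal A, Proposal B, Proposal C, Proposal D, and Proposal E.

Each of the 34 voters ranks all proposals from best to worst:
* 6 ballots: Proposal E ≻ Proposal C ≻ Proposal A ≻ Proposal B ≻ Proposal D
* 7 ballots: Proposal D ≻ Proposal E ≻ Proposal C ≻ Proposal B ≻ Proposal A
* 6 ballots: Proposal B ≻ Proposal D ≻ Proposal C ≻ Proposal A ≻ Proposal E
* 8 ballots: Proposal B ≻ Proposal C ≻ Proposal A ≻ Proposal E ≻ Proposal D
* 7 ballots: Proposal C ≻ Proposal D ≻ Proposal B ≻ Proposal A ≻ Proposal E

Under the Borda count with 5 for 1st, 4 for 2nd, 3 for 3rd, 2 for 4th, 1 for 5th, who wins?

Proposal C

Proposal A: 6×3 + 7×1 + 6×2 + 8×3 + 7×2 = 75
Proposal B: 6×2 + 7×2 + 6×5 + 8×5 + 7×3 = 117
Proposal C: 6×4 + 7×3 + 6×3 + 8×4 + 7×5 = 130
Proposal D: 6×1 + 7×5 + 6×4 + 8×1 + 7×4 = 101
Proposal E: 6×5 + 7×4 + 6×1 + 8×2 + 7×1 = 87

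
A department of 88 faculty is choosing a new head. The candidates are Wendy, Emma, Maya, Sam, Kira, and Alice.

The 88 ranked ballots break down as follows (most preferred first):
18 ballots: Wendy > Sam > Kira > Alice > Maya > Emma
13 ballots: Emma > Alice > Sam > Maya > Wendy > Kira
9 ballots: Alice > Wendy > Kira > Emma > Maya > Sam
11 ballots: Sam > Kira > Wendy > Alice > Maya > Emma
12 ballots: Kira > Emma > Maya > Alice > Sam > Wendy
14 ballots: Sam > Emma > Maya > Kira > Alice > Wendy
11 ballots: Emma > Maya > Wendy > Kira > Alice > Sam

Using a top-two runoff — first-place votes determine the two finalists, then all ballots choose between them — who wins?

Round 1 first-place votes: Wendy 18, Emma 24, Maya 0, Sam 25, Kira 12, Alice 9. Sam and Emma advance.
Runoff: Sam is ranked above Emma on 43 ballots, Emma above Sam on 45.

Emma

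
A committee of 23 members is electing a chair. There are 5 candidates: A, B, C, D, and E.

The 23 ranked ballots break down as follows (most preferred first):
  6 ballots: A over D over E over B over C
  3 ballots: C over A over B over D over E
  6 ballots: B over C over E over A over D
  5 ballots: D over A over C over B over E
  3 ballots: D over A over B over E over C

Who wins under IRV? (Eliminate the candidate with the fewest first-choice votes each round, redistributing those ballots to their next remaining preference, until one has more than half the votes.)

A

Round 1: A 6, B 6, C 3, D 8, E 0. E eliminated.
Round 2: A 6, B 6, C 3, D 8. C eliminated.
Round 3: A 9, B 6, D 8. B eliminated.
Round 4: A 15, D 8. A has a majority (≥12).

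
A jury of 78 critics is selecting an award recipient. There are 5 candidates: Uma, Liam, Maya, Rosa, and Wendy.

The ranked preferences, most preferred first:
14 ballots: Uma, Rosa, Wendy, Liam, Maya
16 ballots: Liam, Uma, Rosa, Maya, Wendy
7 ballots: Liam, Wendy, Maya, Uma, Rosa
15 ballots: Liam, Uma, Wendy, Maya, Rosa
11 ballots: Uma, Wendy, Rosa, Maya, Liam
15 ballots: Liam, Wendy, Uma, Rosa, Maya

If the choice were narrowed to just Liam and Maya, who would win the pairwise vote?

Liam

Liam is ranked above Maya on 67 ballots; Maya above Liam on 11.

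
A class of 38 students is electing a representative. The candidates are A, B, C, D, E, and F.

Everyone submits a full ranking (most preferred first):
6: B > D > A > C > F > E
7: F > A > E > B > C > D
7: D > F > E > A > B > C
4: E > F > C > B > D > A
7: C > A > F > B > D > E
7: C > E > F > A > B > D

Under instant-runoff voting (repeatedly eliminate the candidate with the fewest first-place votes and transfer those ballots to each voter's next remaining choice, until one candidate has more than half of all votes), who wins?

C

Round 1: A 0, B 6, C 14, D 7, E 4, F 7. A eliminated.
Round 2: B 6, C 14, D 7, E 4, F 7. E eliminated.
Round 3: B 6, C 14, D 7, F 11. B eliminated.
Round 4: C 14, D 13, F 11. F eliminated.
Round 5: C 25, D 13. C has a majority (≥20).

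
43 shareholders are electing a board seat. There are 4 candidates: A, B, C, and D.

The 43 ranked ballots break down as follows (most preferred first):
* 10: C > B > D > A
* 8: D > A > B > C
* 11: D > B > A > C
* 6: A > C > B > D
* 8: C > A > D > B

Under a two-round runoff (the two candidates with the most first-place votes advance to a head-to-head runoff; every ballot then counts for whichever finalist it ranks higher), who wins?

Round 1 first-place votes: A 6, B 0, C 18, D 19. D and C advance.
Runoff: D is ranked above C on 19 ballots, C above D on 24.

C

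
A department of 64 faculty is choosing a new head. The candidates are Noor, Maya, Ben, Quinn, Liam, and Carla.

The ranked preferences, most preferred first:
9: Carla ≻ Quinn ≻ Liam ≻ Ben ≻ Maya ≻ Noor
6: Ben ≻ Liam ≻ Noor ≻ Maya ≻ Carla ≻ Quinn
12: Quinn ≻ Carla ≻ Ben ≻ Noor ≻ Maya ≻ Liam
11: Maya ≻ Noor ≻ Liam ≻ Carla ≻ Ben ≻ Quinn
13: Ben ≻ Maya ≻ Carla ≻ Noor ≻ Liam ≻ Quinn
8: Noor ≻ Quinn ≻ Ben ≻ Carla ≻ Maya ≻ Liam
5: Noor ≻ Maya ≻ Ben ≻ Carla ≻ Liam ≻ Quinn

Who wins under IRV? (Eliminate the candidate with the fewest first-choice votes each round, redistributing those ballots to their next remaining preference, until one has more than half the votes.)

Round 1: Noor 13, Maya 11, Ben 19, Quinn 12, Liam 0, Carla 9. Liam eliminated.
Round 2: Noor 13, Maya 11, Ben 19, Quinn 12, Carla 9. Carla eliminated.
Round 3: Noor 13, Maya 11, Ben 19, Quinn 21. Maya eliminated.
Round 4: Noor 24, Ben 19, Quinn 21. Ben eliminated.
Round 5: Noor 43, Quinn 21. Noor has a majority (≥33).

Noor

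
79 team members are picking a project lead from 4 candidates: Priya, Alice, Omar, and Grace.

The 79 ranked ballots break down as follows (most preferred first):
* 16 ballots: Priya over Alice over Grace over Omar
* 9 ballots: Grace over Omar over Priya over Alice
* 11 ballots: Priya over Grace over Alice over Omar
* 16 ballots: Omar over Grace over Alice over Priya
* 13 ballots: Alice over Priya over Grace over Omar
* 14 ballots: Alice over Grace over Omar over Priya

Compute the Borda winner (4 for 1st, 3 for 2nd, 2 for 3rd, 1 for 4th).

Alice

Priya: 16×4 + 9×2 + 11×4 + 16×1 + 13×3 + 14×1 = 195
Alice: 16×3 + 9×1 + 11×2 + 16×2 + 13×4 + 14×4 = 219
Omar: 16×1 + 9×3 + 11×1 + 16×4 + 13×1 + 14×2 = 159
Grace: 16×2 + 9×4 + 11×3 + 16×3 + 13×2 + 14×3 = 217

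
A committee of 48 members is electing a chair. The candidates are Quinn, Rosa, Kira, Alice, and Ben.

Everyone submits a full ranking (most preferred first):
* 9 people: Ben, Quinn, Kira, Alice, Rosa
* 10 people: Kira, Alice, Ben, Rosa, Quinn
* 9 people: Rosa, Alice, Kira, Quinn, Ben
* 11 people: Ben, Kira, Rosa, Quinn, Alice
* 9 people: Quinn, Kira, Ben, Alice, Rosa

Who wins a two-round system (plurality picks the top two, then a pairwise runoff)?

Kira

Round 1 first-place votes: Quinn 9, Rosa 9, Kira 10, Alice 0, Ben 20. Ben and Kira advance.
Runoff: Ben is ranked above Kira on 20 ballots, Kira above Ben on 28.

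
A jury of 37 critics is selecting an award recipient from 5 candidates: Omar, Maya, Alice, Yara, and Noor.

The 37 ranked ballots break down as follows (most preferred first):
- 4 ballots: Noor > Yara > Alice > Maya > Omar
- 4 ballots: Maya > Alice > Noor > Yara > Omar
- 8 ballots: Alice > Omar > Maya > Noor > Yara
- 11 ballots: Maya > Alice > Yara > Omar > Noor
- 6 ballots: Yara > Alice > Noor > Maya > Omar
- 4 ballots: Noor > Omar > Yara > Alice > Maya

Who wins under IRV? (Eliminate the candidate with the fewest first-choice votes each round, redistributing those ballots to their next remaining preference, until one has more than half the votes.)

Alice

Round 1: Omar 0, Maya 15, Alice 8, Yara 6, Noor 8. Omar eliminated.
Round 2: Maya 15, Alice 8, Yara 6, Noor 8. Yara eliminated.
Round 3: Maya 15, Alice 14, Noor 8. Noor eliminated.
Round 4: Maya 15, Alice 22. Alice has a majority (≥19).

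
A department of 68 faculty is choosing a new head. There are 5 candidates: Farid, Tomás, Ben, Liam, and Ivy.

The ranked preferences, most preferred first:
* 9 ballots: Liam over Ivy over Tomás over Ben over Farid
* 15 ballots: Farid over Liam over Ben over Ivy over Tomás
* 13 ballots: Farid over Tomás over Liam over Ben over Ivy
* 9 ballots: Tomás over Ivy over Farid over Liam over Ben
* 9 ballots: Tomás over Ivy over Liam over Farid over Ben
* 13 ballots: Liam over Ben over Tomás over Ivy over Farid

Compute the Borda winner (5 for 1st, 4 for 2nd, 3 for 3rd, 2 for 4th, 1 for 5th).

Liam

Farid: 9×1 + 15×5 + 13×5 + 9×3 + 9×2 + 13×1 = 207
Tomás: 9×3 + 15×1 + 13×4 + 9×5 + 9×5 + 13×3 = 223
Ben: 9×2 + 15×3 + 13×2 + 9×1 + 9×1 + 13×4 = 159
Liam: 9×5 + 15×4 + 13×3 + 9×2 + 9×3 + 13×5 = 254
Ivy: 9×4 + 15×2 + 13×1 + 9×4 + 9×4 + 13×2 = 177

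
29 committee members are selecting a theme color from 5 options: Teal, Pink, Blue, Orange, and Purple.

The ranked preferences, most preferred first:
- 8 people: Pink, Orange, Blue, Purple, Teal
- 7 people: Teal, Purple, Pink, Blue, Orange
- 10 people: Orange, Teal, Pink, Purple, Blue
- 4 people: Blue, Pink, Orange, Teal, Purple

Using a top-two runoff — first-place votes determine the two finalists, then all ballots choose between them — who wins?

Pink

Round 1 first-place votes: Teal 7, Pink 8, Blue 4, Orange 10, Purple 0. Orange and Pink advance.
Runoff: Orange is ranked above Pink on 10 ballots, Pink above Orange on 19.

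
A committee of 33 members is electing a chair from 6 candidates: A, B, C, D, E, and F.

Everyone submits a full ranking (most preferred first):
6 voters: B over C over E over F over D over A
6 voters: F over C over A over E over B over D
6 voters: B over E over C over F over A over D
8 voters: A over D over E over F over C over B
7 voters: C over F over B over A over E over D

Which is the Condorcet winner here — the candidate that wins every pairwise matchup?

C vs A: 25–8
C vs B: 21–12
C vs D: 25–8
C vs E: 19–14
C vs F: 19–14
C beats every other candidate.

C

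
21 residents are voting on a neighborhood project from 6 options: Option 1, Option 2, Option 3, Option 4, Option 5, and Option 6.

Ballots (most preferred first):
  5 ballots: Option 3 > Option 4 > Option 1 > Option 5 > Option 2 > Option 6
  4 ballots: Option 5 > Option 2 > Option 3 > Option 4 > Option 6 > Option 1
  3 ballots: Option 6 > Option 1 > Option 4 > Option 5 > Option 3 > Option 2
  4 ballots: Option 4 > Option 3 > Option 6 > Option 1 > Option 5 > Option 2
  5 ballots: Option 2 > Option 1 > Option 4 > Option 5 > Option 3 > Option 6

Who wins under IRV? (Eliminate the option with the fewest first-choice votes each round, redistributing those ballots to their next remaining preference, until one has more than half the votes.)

Option 4

Round 1: Option 1 0, Option 2 5, Option 3 5, Option 4 4, Option 5 4, Option 6 3. Option 1 eliminated.
Round 2: Option 2 5, Option 3 5, Option 4 4, Option 5 4, Option 6 3. Option 6 eliminated.
Round 3: Option 2 5, Option 3 5, Option 4 7, Option 5 4. Option 5 eliminated.
Round 4: Option 2 9, Option 3 5, Option 4 7. Option 3 eliminated.
Round 5: Option 2 9, Option 4 12. Option 4 has a majority (≥11).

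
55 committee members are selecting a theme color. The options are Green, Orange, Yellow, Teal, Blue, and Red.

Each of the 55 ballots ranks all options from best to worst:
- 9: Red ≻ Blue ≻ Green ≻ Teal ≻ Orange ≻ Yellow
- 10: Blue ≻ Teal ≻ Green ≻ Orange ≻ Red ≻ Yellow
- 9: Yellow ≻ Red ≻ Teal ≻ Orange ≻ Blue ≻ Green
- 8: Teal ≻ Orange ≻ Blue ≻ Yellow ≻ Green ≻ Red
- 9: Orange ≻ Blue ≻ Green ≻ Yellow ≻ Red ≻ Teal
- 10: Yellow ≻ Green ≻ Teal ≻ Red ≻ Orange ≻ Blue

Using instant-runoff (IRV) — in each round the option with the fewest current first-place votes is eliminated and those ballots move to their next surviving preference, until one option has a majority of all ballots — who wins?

Round 1: Green 0, Orange 9, Yellow 19, Teal 8, Blue 10, Red 9. Green eliminated.
Round 2: Orange 9, Yellow 19, Teal 8, Blue 10, Red 9. Teal eliminated.
Round 3: Orange 17, Yellow 19, Blue 10, Red 9. Red eliminated.
Round 4: Orange 17, Yellow 19, Blue 19. Orange eliminated.
Round 5: Yellow 19, Blue 36. Blue has a majority (≥28).

Blue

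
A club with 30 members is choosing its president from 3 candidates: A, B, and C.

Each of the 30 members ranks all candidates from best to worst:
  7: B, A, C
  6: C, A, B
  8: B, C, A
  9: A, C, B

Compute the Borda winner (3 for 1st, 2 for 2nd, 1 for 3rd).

A: 7×2 + 6×2 + 8×1 + 9×3 = 61
B: 7×3 + 6×1 + 8×3 + 9×1 = 60
C: 7×1 + 6×3 + 8×2 + 9×2 = 59

A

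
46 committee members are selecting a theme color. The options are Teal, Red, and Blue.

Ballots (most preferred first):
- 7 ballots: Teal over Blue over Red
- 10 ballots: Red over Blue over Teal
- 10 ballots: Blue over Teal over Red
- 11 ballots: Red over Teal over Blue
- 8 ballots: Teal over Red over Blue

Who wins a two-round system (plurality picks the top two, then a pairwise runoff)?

Teal

Round 1 first-place votes: Teal 15, Red 21, Blue 10. Red and Teal advance.
Runoff: Red is ranked above Teal on 21 ballots, Teal above Red on 25.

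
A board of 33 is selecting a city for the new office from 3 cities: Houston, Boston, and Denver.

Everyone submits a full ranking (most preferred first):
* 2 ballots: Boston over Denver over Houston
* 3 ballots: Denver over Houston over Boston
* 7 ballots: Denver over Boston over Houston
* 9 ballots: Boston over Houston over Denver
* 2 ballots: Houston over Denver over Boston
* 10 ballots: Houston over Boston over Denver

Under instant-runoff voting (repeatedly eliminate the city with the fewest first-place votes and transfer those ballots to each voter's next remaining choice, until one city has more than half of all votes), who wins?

Boston

Round 1: Houston 12, Boston 11, Denver 10. Denver eliminated.
Round 2: Houston 15, Boston 18. Boston has a majority (≥17).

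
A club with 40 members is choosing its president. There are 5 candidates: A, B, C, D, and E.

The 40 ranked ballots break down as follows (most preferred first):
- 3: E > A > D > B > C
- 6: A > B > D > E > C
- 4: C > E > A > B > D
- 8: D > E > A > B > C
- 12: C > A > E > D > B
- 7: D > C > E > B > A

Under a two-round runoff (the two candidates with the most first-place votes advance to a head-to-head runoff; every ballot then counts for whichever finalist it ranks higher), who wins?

Round 1 first-place votes: A 6, B 0, C 16, D 15, E 3. C and D advance.
Runoff: C is ranked above D on 16 ballots, D above C on 24.

D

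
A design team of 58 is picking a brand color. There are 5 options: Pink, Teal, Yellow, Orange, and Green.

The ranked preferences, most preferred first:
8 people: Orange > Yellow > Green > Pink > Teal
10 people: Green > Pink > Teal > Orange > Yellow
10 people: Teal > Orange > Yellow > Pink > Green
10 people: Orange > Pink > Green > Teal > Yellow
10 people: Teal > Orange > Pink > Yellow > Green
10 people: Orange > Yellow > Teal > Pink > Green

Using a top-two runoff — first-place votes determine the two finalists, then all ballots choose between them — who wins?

Round 1 first-place votes: Pink 0, Teal 20, Yellow 0, Orange 28, Green 10. Orange and Teal advance.
Runoff: Orange is ranked above Teal on 28 ballots, Teal above Orange on 30.

Teal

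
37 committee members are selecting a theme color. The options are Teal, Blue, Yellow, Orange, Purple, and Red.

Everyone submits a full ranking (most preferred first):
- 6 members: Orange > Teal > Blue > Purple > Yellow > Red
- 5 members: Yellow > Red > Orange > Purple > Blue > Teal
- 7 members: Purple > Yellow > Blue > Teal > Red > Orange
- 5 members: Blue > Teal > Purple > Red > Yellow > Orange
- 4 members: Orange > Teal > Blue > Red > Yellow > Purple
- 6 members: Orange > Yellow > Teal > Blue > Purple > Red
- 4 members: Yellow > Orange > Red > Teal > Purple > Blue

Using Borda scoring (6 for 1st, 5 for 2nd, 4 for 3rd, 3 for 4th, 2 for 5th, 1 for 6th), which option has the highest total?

Teal: 6×5 + 5×1 + 7×3 + 5×5 + 4×5 + 6×4 + 4×3 = 137
Blue: 6×4 + 5×2 + 7×4 + 5×6 + 4×4 + 6×3 + 4×1 = 130
Yellow: 6×2 + 5×6 + 7×5 + 5×2 + 4×2 + 6×5 + 4×6 = 149
Orange: 6×6 + 5×4 + 7×1 + 5×1 + 4×6 + 6×6 + 4×5 = 148
Purple: 6×3 + 5×3 + 7×6 + 5×4 + 4×1 + 6×2 + 4×2 = 119
Red: 6×1 + 5×5 + 7×2 + 5×3 + 4×3 + 6×1 + 4×4 = 94

Yellow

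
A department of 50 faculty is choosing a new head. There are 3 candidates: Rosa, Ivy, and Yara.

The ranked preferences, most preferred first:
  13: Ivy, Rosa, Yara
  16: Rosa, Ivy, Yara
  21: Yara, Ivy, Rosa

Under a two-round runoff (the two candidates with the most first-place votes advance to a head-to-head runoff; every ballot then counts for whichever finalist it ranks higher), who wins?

Rosa

Round 1 first-place votes: Rosa 16, Ivy 13, Yara 21. Yara and Rosa advance.
Runoff: Yara is ranked above Rosa on 21 ballots, Rosa above Yara on 29.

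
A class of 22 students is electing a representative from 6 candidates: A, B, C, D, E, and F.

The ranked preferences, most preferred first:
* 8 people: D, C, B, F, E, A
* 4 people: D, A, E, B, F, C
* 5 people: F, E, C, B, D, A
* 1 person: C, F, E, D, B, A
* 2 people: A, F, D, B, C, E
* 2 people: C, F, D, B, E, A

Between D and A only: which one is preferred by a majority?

D

D is ranked above A on 20 ballots; A above D on 2.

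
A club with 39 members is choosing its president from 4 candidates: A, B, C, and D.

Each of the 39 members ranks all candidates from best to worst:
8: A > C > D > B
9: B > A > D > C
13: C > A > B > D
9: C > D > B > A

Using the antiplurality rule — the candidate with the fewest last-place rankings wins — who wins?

B

Last-place votes: A 9, B 8, C 9, D 13.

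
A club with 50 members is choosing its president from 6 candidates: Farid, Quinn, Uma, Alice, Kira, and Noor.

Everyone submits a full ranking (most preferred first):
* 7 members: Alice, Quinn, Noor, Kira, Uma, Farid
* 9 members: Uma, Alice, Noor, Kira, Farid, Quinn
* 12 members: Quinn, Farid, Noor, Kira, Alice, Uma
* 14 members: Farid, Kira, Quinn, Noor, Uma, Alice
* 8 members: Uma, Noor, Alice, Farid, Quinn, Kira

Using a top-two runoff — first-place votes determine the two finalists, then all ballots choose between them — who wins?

Farid

Round 1 first-place votes: Farid 14, Quinn 12, Uma 17, Alice 7, Kira 0, Noor 0. Uma and Farid advance.
Runoff: Uma is ranked above Farid on 24 ballots, Farid above Uma on 26.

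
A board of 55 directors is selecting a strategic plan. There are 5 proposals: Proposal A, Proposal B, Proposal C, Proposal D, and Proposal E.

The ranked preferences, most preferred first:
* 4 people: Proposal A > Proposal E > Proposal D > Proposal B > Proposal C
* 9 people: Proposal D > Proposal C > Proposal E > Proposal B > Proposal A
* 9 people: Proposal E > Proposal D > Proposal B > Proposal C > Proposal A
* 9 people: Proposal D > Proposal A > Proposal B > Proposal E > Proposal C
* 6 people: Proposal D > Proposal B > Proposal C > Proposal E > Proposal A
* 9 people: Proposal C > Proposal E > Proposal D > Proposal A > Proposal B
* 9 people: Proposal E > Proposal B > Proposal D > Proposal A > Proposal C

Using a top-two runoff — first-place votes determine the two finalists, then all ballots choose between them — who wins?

Proposal E

Round 1 first-place votes: Proposal A 4, Proposal B 0, Proposal C 9, Proposal D 24, Proposal E 18. Proposal D and Proposal E advance.
Runoff: Proposal D is ranked above Proposal E on 24 ballots, Proposal E above Proposal D on 31.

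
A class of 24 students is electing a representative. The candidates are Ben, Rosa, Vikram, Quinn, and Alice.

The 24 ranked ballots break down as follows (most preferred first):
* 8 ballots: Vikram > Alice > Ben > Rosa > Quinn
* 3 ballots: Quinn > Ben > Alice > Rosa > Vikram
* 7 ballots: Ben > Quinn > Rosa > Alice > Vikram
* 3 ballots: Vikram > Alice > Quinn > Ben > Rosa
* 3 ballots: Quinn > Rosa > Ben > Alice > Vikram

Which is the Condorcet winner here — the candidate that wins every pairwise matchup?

Ben

Ben vs Rosa: 21–3
Ben vs Vikram: 13–11
Ben vs Quinn: 15–9
Ben vs Alice: 13–11
Ben beats every other candidate.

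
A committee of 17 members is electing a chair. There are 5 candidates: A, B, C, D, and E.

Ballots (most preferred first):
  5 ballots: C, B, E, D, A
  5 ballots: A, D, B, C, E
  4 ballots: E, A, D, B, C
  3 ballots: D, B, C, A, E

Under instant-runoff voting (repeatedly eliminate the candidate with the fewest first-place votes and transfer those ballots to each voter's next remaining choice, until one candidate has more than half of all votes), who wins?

A

Round 1: A 5, B 0, C 5, D 3, E 4. B eliminated.
Round 2: A 5, C 5, D 3, E 4. D eliminated.
Round 3: A 5, C 8, E 4. E eliminated.
Round 4: A 9, C 8. A has a majority (≥9).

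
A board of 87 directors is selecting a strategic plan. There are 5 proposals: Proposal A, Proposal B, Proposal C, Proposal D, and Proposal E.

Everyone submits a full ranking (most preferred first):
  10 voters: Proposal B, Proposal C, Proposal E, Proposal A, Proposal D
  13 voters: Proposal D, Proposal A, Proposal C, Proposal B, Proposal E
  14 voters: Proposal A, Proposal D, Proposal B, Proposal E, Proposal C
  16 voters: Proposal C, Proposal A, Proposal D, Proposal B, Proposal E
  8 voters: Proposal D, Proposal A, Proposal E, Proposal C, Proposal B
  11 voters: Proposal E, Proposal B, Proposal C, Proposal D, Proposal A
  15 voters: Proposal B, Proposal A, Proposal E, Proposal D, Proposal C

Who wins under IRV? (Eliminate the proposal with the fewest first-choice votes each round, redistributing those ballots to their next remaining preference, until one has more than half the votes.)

Round 1: Proposal A 14, Proposal B 25, Proposal C 16, Proposal D 21, Proposal E 11. Proposal E eliminated.
Round 2: Proposal A 14, Proposal B 36, Proposal C 16, Proposal D 21. Proposal A eliminated.
Round 3: Proposal B 36, Proposal C 16, Proposal D 35. Proposal C eliminated.
Round 4: Proposal B 36, Proposal D 51. Proposal D has a majority (≥44).

Proposal D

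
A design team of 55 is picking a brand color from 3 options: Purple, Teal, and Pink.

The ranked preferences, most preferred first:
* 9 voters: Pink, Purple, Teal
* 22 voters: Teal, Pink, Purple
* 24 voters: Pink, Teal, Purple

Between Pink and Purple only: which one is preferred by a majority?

Pink

Pink is ranked above Purple on 55 ballots; Purple above Pink on 0.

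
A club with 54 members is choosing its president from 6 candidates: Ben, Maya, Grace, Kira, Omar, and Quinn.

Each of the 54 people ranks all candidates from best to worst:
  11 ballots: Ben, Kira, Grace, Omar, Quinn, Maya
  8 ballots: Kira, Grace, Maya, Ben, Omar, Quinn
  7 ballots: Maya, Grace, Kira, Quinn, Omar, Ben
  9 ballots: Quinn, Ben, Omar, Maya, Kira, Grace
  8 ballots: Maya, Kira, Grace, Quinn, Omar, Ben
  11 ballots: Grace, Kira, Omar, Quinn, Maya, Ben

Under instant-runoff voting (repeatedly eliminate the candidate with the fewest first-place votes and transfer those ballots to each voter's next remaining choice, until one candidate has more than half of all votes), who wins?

Round 1: Ben 11, Maya 15, Grace 11, Kira 8, Omar 0, Quinn 9. Omar eliminated.
Round 2: Ben 11, Maya 15, Grace 11, Kira 8, Quinn 9. Kira eliminated.
Round 3: Ben 11, Maya 15, Grace 19, Quinn 9. Quinn eliminated.
Round 4: Ben 20, Maya 15, Grace 19. Maya eliminated.
Round 5: Ben 20, Grace 34. Grace has a majority (≥28).

Grace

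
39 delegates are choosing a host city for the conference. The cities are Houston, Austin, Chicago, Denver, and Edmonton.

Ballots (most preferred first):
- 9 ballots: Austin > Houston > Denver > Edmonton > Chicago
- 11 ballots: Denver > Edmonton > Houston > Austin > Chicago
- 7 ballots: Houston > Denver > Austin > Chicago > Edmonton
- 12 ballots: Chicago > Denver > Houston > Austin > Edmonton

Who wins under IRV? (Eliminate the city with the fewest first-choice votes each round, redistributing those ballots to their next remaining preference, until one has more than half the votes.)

Denver

Round 1: Houston 7, Austin 9, Chicago 12, Denver 11, Edmonton 0. Edmonton eliminated.
Round 2: Houston 7, Austin 9, Chicago 12, Denver 11. Houston eliminated.
Round 3: Austin 9, Chicago 12, Denver 18. Austin eliminated.
Round 4: Chicago 12, Denver 27. Denver has a majority (≥20).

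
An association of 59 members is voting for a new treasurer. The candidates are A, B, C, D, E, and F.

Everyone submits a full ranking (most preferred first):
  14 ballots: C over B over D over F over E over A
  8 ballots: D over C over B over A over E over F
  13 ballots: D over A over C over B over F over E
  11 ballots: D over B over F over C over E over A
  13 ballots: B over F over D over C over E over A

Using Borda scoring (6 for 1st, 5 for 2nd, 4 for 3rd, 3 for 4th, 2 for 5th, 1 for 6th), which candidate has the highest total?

D

A: 14×1 + 8×3 + 13×5 + 11×1 + 13×1 = 127
B: 14×5 + 8×4 + 13×3 + 11×5 + 13×6 = 274
C: 14×6 + 8×5 + 13×4 + 11×3 + 13×3 = 248
D: 14×4 + 8×6 + 13×6 + 11×6 + 13×4 = 300
E: 14×2 + 8×2 + 13×1 + 11×2 + 13×2 = 105
F: 14×3 + 8×1 + 13×2 + 11×4 + 13×5 = 185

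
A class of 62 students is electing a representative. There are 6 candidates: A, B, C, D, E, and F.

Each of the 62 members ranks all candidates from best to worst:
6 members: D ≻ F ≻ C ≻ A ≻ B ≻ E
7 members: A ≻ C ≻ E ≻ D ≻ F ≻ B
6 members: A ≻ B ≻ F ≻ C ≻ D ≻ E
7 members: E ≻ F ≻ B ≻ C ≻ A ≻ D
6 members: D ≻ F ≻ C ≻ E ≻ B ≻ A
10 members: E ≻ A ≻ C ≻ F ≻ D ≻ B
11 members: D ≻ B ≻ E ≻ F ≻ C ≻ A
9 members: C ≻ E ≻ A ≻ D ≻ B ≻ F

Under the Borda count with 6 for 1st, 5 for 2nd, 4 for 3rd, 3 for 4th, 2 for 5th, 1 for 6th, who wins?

E

A: 6×3 + 7×6 + 6×6 + 7×2 + 6×1 + 10×5 + 11×1 + 9×4 = 213
B: 6×2 + 7×1 + 6×5 + 7×4 + 6×2 + 10×1 + 11×5 + 9×2 = 172
C: 6×4 + 7×5 + 6×3 + 7×3 + 6×4 + 10×4 + 11×2 + 9×6 = 238
D: 6×6 + 7×3 + 6×2 + 7×1 + 6×6 + 10×2 + 11×6 + 9×3 = 225
E: 6×1 + 7×4 + 6×1 + 7×6 + 6×3 + 10×6 + 11×4 + 9×5 = 249
F: 6×5 + 7×2 + 6×4 + 7×5 + 6×5 + 10×3 + 11×3 + 9×1 = 205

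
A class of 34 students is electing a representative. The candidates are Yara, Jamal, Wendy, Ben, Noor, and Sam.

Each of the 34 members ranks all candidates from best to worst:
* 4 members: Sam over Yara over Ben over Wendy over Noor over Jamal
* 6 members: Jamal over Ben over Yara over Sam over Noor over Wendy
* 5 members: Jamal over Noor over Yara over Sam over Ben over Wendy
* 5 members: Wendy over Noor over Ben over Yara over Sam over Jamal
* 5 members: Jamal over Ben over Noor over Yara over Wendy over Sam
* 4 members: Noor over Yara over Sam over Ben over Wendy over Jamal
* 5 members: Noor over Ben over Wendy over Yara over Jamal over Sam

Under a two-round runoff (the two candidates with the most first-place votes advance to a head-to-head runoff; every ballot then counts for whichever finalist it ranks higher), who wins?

Noor

Round 1 first-place votes: Yara 0, Jamal 16, Wendy 5, Ben 0, Noor 9, Sam 4. Jamal and Noor advance.
Runoff: Jamal is ranked above Noor on 16 ballots, Noor above Jamal on 18.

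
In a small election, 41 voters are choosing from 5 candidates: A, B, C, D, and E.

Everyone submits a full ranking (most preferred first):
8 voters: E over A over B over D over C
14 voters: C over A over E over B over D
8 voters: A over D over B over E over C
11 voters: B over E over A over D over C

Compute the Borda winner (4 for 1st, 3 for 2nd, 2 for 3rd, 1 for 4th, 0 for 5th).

A: 8×3 + 14×3 + 8×4 + 11×2 = 120
B: 8×2 + 14×1 + 8×2 + 11×4 = 90
C: 8×0 + 14×4 + 8×0 + 11×0 = 56
D: 8×1 + 14×0 + 8×3 + 11×1 = 43
E: 8×4 + 14×2 + 8×1 + 11×3 = 101

A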